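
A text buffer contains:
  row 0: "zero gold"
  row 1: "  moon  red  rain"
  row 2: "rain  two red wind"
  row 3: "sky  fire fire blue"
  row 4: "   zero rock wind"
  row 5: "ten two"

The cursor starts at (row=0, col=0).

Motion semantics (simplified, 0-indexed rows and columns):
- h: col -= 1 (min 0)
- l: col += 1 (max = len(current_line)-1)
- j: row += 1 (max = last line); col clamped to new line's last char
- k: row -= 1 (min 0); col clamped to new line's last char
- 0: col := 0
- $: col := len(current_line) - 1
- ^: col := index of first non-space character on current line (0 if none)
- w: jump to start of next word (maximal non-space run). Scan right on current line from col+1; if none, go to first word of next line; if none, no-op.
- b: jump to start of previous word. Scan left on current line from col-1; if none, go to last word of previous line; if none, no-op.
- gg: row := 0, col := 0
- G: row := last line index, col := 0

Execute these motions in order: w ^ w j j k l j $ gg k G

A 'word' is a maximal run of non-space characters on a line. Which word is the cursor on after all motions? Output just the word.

Answer: ten

Derivation:
After 1 (w): row=0 col=5 char='g'
After 2 (^): row=0 col=0 char='z'
After 3 (w): row=0 col=5 char='g'
After 4 (j): row=1 col=5 char='n'
After 5 (j): row=2 col=5 char='_'
After 6 (k): row=1 col=5 char='n'
After 7 (l): row=1 col=6 char='_'
After 8 (j): row=2 col=6 char='t'
After 9 ($): row=2 col=17 char='d'
After 10 (gg): row=0 col=0 char='z'
After 11 (k): row=0 col=0 char='z'
After 12 (G): row=5 col=0 char='t'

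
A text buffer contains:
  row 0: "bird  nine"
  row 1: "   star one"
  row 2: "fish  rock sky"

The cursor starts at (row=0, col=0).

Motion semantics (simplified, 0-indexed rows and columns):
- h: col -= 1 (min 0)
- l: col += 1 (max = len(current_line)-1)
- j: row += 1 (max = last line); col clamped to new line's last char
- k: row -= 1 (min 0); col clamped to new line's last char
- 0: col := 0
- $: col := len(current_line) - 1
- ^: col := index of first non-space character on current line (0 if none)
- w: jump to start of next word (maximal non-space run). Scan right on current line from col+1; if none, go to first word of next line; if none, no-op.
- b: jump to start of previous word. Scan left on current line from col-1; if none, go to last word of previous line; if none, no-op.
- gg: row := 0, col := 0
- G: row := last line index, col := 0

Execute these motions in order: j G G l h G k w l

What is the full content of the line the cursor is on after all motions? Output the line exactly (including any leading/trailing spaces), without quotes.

Answer:    star one

Derivation:
After 1 (j): row=1 col=0 char='_'
After 2 (G): row=2 col=0 char='f'
After 3 (G): row=2 col=0 char='f'
After 4 (l): row=2 col=1 char='i'
After 5 (h): row=2 col=0 char='f'
After 6 (G): row=2 col=0 char='f'
After 7 (k): row=1 col=0 char='_'
After 8 (w): row=1 col=3 char='s'
After 9 (l): row=1 col=4 char='t'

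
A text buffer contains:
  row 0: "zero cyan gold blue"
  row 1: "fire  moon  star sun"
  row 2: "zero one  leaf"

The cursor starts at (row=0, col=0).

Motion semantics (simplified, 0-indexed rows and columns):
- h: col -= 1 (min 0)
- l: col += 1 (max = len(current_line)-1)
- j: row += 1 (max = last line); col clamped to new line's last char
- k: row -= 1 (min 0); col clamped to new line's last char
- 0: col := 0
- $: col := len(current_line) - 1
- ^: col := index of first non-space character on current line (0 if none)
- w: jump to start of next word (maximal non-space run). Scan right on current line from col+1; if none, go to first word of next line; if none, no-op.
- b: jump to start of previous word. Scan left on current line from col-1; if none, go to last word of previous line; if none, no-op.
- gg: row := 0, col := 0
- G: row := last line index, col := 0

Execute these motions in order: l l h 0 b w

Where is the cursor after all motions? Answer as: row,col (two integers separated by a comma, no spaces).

After 1 (l): row=0 col=1 char='e'
After 2 (l): row=0 col=2 char='r'
After 3 (h): row=0 col=1 char='e'
After 4 (0): row=0 col=0 char='z'
After 5 (b): row=0 col=0 char='z'
After 6 (w): row=0 col=5 char='c'

Answer: 0,5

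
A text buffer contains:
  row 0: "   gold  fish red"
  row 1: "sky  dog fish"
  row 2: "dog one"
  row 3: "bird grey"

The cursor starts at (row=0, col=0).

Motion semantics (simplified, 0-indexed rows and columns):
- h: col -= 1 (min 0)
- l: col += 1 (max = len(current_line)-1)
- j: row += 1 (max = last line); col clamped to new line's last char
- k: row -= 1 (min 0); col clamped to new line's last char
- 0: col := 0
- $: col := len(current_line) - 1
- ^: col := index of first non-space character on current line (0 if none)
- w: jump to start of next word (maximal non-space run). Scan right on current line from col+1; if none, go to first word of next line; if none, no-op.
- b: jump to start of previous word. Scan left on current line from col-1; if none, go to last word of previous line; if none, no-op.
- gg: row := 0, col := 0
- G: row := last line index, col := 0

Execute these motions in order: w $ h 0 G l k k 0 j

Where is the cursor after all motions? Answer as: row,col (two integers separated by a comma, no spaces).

After 1 (w): row=0 col=3 char='g'
After 2 ($): row=0 col=16 char='d'
After 3 (h): row=0 col=15 char='e'
After 4 (0): row=0 col=0 char='_'
After 5 (G): row=3 col=0 char='b'
After 6 (l): row=3 col=1 char='i'
After 7 (k): row=2 col=1 char='o'
After 8 (k): row=1 col=1 char='k'
After 9 (0): row=1 col=0 char='s'
After 10 (j): row=2 col=0 char='d'

Answer: 2,0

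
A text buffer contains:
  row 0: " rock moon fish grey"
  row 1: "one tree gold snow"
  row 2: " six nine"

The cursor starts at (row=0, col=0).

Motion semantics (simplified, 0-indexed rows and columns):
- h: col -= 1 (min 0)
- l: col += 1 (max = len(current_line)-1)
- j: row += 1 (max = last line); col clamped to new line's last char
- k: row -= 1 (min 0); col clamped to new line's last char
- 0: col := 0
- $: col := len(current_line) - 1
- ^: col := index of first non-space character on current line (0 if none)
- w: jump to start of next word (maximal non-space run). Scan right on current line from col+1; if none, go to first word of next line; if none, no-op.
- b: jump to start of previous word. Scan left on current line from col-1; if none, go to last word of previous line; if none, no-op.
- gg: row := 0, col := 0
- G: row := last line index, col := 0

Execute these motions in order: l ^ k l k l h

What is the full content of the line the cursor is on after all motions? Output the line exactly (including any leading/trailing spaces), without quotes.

After 1 (l): row=0 col=1 char='r'
After 2 (^): row=0 col=1 char='r'
After 3 (k): row=0 col=1 char='r'
After 4 (l): row=0 col=2 char='o'
After 5 (k): row=0 col=2 char='o'
After 6 (l): row=0 col=3 char='c'
After 7 (h): row=0 col=2 char='o'

Answer:  rock moon fish grey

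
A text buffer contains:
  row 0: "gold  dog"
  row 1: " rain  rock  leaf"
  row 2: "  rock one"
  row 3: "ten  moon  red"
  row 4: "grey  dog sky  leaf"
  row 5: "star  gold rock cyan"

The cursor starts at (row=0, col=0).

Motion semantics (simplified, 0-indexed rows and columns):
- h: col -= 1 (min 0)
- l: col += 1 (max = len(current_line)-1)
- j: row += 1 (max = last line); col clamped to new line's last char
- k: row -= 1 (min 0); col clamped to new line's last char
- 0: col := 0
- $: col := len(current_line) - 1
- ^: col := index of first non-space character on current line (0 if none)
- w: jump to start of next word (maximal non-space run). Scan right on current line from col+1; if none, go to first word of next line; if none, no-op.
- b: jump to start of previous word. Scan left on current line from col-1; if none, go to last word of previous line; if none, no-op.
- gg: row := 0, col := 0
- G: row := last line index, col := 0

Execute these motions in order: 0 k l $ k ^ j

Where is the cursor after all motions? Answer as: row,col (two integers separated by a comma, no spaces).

After 1 (0): row=0 col=0 char='g'
After 2 (k): row=0 col=0 char='g'
After 3 (l): row=0 col=1 char='o'
After 4 ($): row=0 col=8 char='g'
After 5 (k): row=0 col=8 char='g'
After 6 (^): row=0 col=0 char='g'
After 7 (j): row=1 col=0 char='_'

Answer: 1,0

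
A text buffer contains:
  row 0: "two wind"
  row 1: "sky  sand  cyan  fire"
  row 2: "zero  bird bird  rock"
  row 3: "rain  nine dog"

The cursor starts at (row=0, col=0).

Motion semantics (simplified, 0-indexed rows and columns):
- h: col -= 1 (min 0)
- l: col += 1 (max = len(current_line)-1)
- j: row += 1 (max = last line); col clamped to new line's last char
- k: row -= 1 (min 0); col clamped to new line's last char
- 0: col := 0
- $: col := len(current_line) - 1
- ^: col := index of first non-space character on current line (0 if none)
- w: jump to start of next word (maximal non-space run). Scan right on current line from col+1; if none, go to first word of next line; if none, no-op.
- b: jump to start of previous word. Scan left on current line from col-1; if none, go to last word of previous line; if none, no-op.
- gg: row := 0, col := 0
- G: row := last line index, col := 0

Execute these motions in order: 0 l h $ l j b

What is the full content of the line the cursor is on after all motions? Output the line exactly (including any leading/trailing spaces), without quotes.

After 1 (0): row=0 col=0 char='t'
After 2 (l): row=0 col=1 char='w'
After 3 (h): row=0 col=0 char='t'
After 4 ($): row=0 col=7 char='d'
After 5 (l): row=0 col=7 char='d'
After 6 (j): row=1 col=7 char='n'
After 7 (b): row=1 col=5 char='s'

Answer: sky  sand  cyan  fire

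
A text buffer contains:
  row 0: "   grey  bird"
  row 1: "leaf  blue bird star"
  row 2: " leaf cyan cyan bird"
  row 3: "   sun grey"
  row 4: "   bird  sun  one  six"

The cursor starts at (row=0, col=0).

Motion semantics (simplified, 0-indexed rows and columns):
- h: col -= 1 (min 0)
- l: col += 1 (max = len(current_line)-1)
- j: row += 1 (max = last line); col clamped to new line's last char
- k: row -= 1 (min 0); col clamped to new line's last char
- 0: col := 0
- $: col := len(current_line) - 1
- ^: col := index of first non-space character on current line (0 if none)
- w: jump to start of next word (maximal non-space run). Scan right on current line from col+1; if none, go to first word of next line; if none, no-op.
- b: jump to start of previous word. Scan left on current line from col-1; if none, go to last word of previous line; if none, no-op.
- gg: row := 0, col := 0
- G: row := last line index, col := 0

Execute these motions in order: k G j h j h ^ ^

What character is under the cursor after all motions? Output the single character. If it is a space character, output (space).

Answer: b

Derivation:
After 1 (k): row=0 col=0 char='_'
After 2 (G): row=4 col=0 char='_'
After 3 (j): row=4 col=0 char='_'
After 4 (h): row=4 col=0 char='_'
After 5 (j): row=4 col=0 char='_'
After 6 (h): row=4 col=0 char='_'
After 7 (^): row=4 col=3 char='b'
After 8 (^): row=4 col=3 char='b'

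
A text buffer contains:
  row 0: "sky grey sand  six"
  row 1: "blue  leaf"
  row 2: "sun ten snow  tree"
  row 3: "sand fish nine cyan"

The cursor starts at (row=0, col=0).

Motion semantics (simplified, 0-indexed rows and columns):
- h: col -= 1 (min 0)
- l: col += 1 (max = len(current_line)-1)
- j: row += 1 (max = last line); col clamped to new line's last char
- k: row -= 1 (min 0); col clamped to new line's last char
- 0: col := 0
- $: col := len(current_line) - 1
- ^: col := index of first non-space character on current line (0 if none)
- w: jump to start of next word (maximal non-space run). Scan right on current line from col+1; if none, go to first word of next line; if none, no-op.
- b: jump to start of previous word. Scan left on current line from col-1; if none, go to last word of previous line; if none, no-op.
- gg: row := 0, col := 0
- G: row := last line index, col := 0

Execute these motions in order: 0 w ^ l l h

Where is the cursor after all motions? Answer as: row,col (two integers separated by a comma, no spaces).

After 1 (0): row=0 col=0 char='s'
After 2 (w): row=0 col=4 char='g'
After 3 (^): row=0 col=0 char='s'
After 4 (l): row=0 col=1 char='k'
After 5 (l): row=0 col=2 char='y'
After 6 (h): row=0 col=1 char='k'

Answer: 0,1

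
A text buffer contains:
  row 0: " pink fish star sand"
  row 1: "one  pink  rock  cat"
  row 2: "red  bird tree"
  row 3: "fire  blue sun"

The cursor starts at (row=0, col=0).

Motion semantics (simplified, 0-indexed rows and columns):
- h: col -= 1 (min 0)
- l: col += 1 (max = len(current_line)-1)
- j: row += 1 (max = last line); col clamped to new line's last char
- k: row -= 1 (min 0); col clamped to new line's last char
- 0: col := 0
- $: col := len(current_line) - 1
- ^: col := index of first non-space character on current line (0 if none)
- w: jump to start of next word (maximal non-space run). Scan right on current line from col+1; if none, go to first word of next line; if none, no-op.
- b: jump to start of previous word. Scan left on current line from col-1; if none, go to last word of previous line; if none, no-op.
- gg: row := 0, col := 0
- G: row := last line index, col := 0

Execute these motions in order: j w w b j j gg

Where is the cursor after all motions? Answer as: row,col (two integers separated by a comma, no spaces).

Answer: 0,0

Derivation:
After 1 (j): row=1 col=0 char='o'
After 2 (w): row=1 col=5 char='p'
After 3 (w): row=1 col=11 char='r'
After 4 (b): row=1 col=5 char='p'
After 5 (j): row=2 col=5 char='b'
After 6 (j): row=3 col=5 char='_'
After 7 (gg): row=0 col=0 char='_'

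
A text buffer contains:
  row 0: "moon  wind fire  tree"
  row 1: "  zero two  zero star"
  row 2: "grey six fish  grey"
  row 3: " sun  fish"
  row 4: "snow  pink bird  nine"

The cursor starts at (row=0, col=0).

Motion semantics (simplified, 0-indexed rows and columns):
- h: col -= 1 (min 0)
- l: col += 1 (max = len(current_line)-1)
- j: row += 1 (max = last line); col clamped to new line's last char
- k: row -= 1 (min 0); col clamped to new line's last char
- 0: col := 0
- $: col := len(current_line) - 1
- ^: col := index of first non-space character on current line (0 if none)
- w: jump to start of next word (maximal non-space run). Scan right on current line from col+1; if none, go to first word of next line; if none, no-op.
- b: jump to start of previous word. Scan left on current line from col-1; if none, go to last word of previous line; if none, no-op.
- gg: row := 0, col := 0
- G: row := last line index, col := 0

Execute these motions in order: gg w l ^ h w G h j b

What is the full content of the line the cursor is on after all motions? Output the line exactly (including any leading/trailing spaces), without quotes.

Answer:  sun  fish

Derivation:
After 1 (gg): row=0 col=0 char='m'
After 2 (w): row=0 col=6 char='w'
After 3 (l): row=0 col=7 char='i'
After 4 (^): row=0 col=0 char='m'
After 5 (h): row=0 col=0 char='m'
After 6 (w): row=0 col=6 char='w'
After 7 (G): row=4 col=0 char='s'
After 8 (h): row=4 col=0 char='s'
After 9 (j): row=4 col=0 char='s'
After 10 (b): row=3 col=6 char='f'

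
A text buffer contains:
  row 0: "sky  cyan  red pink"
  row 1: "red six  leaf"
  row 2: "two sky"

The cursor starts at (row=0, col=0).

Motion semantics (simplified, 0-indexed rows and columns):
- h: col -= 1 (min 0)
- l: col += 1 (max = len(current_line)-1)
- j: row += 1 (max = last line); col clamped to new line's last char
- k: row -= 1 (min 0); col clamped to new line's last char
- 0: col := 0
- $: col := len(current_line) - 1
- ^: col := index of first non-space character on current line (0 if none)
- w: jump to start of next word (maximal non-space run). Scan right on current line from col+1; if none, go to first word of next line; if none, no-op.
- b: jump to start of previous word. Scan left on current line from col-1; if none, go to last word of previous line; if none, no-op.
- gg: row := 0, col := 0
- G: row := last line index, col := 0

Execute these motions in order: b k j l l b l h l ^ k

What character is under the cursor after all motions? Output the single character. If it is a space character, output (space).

Answer: s

Derivation:
After 1 (b): row=0 col=0 char='s'
After 2 (k): row=0 col=0 char='s'
After 3 (j): row=1 col=0 char='r'
After 4 (l): row=1 col=1 char='e'
After 5 (l): row=1 col=2 char='d'
After 6 (b): row=1 col=0 char='r'
After 7 (l): row=1 col=1 char='e'
After 8 (h): row=1 col=0 char='r'
After 9 (l): row=1 col=1 char='e'
After 10 (^): row=1 col=0 char='r'
After 11 (k): row=0 col=0 char='s'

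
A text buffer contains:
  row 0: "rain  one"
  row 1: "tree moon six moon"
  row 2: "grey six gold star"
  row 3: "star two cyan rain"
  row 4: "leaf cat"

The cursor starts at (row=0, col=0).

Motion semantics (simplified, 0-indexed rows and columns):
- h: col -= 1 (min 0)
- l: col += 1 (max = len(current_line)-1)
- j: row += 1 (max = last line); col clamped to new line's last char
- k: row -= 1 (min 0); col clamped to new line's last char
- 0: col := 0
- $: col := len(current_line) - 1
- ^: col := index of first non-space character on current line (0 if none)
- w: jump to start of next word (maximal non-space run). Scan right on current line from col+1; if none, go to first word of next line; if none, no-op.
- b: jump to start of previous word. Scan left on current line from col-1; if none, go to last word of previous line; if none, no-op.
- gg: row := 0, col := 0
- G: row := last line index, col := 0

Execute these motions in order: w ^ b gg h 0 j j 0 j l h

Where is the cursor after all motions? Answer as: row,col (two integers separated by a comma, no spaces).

After 1 (w): row=0 col=6 char='o'
After 2 (^): row=0 col=0 char='r'
After 3 (b): row=0 col=0 char='r'
After 4 (gg): row=0 col=0 char='r'
After 5 (h): row=0 col=0 char='r'
After 6 (0): row=0 col=0 char='r'
After 7 (j): row=1 col=0 char='t'
After 8 (j): row=2 col=0 char='g'
After 9 (0): row=2 col=0 char='g'
After 10 (j): row=3 col=0 char='s'
After 11 (l): row=3 col=1 char='t'
After 12 (h): row=3 col=0 char='s'

Answer: 3,0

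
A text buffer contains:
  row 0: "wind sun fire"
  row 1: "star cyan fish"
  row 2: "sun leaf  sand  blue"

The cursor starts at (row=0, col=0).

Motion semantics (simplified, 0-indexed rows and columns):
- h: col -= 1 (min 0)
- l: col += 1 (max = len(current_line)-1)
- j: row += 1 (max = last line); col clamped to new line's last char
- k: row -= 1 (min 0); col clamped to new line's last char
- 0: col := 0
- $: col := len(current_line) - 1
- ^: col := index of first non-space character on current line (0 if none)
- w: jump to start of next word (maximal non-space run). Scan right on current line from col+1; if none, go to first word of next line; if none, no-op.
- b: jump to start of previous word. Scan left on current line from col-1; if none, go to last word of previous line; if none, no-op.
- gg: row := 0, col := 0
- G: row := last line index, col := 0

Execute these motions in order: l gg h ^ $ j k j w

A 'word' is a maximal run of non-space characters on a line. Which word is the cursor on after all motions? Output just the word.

Answer: sun

Derivation:
After 1 (l): row=0 col=1 char='i'
After 2 (gg): row=0 col=0 char='w'
After 3 (h): row=0 col=0 char='w'
After 4 (^): row=0 col=0 char='w'
After 5 ($): row=0 col=12 char='e'
After 6 (j): row=1 col=12 char='s'
After 7 (k): row=0 col=12 char='e'
After 8 (j): row=1 col=12 char='s'
After 9 (w): row=2 col=0 char='s'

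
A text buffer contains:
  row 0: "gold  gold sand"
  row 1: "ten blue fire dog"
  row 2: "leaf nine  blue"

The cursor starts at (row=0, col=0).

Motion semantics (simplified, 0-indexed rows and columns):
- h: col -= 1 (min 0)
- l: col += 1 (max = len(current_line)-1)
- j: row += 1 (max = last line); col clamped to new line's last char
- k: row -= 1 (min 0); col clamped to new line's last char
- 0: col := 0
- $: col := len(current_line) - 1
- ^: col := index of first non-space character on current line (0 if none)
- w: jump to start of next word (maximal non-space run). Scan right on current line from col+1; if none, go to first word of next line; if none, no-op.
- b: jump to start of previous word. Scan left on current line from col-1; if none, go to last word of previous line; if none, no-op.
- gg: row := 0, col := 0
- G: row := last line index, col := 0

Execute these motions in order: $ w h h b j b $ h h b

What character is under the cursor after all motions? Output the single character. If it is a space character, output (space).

Answer: f

Derivation:
After 1 ($): row=0 col=14 char='d'
After 2 (w): row=1 col=0 char='t'
After 3 (h): row=1 col=0 char='t'
After 4 (h): row=1 col=0 char='t'
After 5 (b): row=0 col=11 char='s'
After 6 (j): row=1 col=11 char='r'
After 7 (b): row=1 col=9 char='f'
After 8 ($): row=1 col=16 char='g'
After 9 (h): row=1 col=15 char='o'
After 10 (h): row=1 col=14 char='d'
After 11 (b): row=1 col=9 char='f'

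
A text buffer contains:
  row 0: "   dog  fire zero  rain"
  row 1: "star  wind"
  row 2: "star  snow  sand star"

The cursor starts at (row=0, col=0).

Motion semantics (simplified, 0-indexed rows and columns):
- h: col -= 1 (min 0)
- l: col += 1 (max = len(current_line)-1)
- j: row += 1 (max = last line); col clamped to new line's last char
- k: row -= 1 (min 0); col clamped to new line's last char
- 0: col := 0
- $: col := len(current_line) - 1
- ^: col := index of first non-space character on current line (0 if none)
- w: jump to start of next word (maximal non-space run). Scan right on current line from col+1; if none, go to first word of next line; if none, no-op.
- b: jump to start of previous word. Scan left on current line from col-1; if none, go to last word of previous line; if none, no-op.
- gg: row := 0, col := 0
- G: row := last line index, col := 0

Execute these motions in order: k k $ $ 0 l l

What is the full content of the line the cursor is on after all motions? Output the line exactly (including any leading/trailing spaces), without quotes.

After 1 (k): row=0 col=0 char='_'
After 2 (k): row=0 col=0 char='_'
After 3 ($): row=0 col=22 char='n'
After 4 ($): row=0 col=22 char='n'
After 5 (0): row=0 col=0 char='_'
After 6 (l): row=0 col=1 char='_'
After 7 (l): row=0 col=2 char='_'

Answer:    dog  fire zero  rain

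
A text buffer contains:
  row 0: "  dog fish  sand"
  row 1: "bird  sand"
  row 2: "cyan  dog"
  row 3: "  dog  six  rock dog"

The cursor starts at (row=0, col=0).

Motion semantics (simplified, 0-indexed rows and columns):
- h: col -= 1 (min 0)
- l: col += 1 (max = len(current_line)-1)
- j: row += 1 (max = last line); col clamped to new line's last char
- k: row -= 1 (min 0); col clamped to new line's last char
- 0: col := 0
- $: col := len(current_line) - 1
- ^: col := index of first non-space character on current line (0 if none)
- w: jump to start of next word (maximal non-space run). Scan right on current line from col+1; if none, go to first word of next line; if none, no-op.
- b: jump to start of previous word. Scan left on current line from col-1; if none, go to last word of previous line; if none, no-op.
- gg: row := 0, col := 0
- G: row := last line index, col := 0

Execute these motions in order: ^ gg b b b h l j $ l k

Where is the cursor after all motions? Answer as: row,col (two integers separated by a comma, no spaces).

After 1 (^): row=0 col=2 char='d'
After 2 (gg): row=0 col=0 char='_'
After 3 (b): row=0 col=0 char='_'
After 4 (b): row=0 col=0 char='_'
After 5 (b): row=0 col=0 char='_'
After 6 (h): row=0 col=0 char='_'
After 7 (l): row=0 col=1 char='_'
After 8 (j): row=1 col=1 char='i'
After 9 ($): row=1 col=9 char='d'
After 10 (l): row=1 col=9 char='d'
After 11 (k): row=0 col=9 char='h'

Answer: 0,9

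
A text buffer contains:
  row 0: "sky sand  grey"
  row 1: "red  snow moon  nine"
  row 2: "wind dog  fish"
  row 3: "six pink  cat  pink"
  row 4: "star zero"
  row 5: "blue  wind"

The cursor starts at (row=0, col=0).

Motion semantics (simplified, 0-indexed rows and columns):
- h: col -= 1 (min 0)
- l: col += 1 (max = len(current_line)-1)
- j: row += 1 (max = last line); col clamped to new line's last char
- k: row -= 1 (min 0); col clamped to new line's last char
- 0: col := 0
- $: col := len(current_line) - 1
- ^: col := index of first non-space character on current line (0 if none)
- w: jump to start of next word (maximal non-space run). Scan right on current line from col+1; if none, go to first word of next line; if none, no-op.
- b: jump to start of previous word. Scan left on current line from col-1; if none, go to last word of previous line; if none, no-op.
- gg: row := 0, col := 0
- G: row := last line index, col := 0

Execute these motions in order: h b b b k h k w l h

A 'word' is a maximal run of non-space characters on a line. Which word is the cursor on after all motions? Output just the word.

After 1 (h): row=0 col=0 char='s'
After 2 (b): row=0 col=0 char='s'
After 3 (b): row=0 col=0 char='s'
After 4 (b): row=0 col=0 char='s'
After 5 (k): row=0 col=0 char='s'
After 6 (h): row=0 col=0 char='s'
After 7 (k): row=0 col=0 char='s'
After 8 (w): row=0 col=4 char='s'
After 9 (l): row=0 col=5 char='a'
After 10 (h): row=0 col=4 char='s'

Answer: sand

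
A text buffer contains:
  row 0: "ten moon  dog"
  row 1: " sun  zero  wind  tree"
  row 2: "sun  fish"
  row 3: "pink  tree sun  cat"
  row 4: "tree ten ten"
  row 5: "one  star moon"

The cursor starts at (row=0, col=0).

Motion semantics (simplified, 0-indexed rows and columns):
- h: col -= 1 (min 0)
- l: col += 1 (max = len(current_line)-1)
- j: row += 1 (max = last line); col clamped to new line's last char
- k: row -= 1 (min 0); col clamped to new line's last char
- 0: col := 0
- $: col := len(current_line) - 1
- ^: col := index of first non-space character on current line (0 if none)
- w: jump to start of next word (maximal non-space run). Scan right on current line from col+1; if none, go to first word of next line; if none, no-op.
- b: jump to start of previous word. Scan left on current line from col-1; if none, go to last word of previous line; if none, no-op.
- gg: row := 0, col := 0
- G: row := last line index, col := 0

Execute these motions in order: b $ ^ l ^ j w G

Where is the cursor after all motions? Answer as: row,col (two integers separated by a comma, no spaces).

After 1 (b): row=0 col=0 char='t'
After 2 ($): row=0 col=12 char='g'
After 3 (^): row=0 col=0 char='t'
After 4 (l): row=0 col=1 char='e'
After 5 (^): row=0 col=0 char='t'
After 6 (j): row=1 col=0 char='_'
After 7 (w): row=1 col=1 char='s'
After 8 (G): row=5 col=0 char='o'

Answer: 5,0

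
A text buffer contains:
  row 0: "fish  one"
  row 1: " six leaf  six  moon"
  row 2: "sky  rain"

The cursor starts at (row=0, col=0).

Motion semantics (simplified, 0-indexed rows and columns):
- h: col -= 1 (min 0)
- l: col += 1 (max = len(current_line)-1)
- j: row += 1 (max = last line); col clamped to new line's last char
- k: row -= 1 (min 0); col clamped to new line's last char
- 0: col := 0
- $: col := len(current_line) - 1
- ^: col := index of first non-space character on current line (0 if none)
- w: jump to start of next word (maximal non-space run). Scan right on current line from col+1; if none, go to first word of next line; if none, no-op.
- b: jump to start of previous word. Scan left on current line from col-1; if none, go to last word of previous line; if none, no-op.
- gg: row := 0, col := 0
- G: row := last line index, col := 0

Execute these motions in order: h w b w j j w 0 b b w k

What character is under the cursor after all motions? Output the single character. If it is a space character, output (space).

Answer: e

Derivation:
After 1 (h): row=0 col=0 char='f'
After 2 (w): row=0 col=6 char='o'
After 3 (b): row=0 col=0 char='f'
After 4 (w): row=0 col=6 char='o'
After 5 (j): row=1 col=6 char='e'
After 6 (j): row=2 col=6 char='a'
After 7 (w): row=2 col=6 char='a'
After 8 (0): row=2 col=0 char='s'
After 9 (b): row=1 col=16 char='m'
After 10 (b): row=1 col=11 char='s'
After 11 (w): row=1 col=16 char='m'
After 12 (k): row=0 col=8 char='e'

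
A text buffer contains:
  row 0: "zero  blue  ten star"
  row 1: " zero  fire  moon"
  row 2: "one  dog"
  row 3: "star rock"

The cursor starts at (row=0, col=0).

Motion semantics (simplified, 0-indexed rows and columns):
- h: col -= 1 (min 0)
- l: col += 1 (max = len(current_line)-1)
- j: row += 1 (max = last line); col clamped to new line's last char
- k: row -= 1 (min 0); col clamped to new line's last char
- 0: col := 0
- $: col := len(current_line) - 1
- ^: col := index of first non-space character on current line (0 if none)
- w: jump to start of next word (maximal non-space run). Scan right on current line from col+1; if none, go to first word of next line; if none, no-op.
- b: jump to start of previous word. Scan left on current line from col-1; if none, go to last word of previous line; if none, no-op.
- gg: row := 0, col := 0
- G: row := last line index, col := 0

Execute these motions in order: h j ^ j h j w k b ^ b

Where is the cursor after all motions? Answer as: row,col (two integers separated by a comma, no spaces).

Answer: 1,13

Derivation:
After 1 (h): row=0 col=0 char='z'
After 2 (j): row=1 col=0 char='_'
After 3 (^): row=1 col=1 char='z'
After 4 (j): row=2 col=1 char='n'
After 5 (h): row=2 col=0 char='o'
After 6 (j): row=3 col=0 char='s'
After 7 (w): row=3 col=5 char='r'
After 8 (k): row=2 col=5 char='d'
After 9 (b): row=2 col=0 char='o'
After 10 (^): row=2 col=0 char='o'
After 11 (b): row=1 col=13 char='m'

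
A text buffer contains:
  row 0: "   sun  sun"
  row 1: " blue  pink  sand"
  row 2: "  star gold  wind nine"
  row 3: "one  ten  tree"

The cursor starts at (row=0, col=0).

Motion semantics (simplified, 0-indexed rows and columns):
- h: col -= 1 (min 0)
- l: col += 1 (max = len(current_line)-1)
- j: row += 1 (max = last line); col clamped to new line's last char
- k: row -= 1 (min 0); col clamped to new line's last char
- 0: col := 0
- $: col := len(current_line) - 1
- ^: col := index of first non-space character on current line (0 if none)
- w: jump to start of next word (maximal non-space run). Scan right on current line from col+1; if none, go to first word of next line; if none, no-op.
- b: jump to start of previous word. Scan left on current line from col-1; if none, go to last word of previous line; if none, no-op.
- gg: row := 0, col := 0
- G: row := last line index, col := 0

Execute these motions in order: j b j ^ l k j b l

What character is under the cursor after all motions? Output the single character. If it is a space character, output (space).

Answer: l

Derivation:
After 1 (j): row=1 col=0 char='_'
After 2 (b): row=0 col=8 char='s'
After 3 (j): row=1 col=8 char='i'
After 4 (^): row=1 col=1 char='b'
After 5 (l): row=1 col=2 char='l'
After 6 (k): row=0 col=2 char='_'
After 7 (j): row=1 col=2 char='l'
After 8 (b): row=1 col=1 char='b'
After 9 (l): row=1 col=2 char='l'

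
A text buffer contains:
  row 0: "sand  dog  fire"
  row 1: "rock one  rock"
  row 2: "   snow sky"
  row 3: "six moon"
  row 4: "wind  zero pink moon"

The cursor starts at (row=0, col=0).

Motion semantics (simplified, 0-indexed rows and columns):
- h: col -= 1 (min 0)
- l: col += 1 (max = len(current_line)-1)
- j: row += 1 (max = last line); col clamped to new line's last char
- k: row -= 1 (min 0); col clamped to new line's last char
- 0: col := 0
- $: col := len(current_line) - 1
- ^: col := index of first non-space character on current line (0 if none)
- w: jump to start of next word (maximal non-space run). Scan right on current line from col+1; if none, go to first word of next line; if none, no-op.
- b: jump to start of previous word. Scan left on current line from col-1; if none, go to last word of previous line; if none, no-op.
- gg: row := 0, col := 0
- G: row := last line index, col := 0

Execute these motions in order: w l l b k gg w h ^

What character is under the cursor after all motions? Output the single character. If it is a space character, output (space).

After 1 (w): row=0 col=6 char='d'
After 2 (l): row=0 col=7 char='o'
After 3 (l): row=0 col=8 char='g'
After 4 (b): row=0 col=6 char='d'
After 5 (k): row=0 col=6 char='d'
After 6 (gg): row=0 col=0 char='s'
After 7 (w): row=0 col=6 char='d'
After 8 (h): row=0 col=5 char='_'
After 9 (^): row=0 col=0 char='s'

Answer: s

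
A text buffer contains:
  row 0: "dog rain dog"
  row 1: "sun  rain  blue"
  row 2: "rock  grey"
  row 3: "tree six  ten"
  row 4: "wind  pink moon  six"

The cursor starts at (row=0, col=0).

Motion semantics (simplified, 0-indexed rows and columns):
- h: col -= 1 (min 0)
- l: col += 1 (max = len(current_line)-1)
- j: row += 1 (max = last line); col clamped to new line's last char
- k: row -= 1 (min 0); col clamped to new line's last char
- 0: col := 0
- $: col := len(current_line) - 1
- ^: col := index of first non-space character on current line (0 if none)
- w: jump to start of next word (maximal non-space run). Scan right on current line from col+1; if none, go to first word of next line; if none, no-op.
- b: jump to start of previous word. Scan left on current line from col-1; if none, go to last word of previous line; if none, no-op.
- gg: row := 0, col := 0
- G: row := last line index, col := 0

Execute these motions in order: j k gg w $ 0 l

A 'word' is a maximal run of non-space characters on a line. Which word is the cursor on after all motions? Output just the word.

After 1 (j): row=1 col=0 char='s'
After 2 (k): row=0 col=0 char='d'
After 3 (gg): row=0 col=0 char='d'
After 4 (w): row=0 col=4 char='r'
After 5 ($): row=0 col=11 char='g'
After 6 (0): row=0 col=0 char='d'
After 7 (l): row=0 col=1 char='o'

Answer: dog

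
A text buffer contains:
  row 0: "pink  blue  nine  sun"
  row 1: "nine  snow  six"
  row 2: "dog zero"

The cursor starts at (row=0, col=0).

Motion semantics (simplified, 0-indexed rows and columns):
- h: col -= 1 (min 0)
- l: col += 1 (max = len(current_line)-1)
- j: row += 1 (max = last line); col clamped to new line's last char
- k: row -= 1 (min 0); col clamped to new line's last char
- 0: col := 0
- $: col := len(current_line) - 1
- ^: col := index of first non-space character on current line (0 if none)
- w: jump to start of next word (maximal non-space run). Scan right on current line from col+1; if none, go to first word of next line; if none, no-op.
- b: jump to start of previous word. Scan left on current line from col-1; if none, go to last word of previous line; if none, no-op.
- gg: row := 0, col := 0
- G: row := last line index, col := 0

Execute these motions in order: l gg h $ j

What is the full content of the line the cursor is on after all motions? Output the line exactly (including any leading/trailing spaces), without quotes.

Answer: nine  snow  six

Derivation:
After 1 (l): row=0 col=1 char='i'
After 2 (gg): row=0 col=0 char='p'
After 3 (h): row=0 col=0 char='p'
After 4 ($): row=0 col=20 char='n'
After 5 (j): row=1 col=14 char='x'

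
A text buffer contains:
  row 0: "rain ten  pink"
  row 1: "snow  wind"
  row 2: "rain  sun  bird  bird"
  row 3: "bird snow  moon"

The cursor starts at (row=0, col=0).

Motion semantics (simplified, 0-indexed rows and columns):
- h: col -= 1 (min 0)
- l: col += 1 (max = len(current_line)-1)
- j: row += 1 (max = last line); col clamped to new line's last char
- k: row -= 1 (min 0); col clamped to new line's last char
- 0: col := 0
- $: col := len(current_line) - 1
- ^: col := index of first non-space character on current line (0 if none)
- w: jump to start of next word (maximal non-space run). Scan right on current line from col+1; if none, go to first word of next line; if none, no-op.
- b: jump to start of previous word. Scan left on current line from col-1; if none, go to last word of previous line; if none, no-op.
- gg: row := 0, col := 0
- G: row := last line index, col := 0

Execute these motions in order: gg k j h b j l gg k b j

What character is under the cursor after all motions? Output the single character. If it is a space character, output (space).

After 1 (gg): row=0 col=0 char='r'
After 2 (k): row=0 col=0 char='r'
After 3 (j): row=1 col=0 char='s'
After 4 (h): row=1 col=0 char='s'
After 5 (b): row=0 col=10 char='p'
After 6 (j): row=1 col=9 char='d'
After 7 (l): row=1 col=9 char='d'
After 8 (gg): row=0 col=0 char='r'
After 9 (k): row=0 col=0 char='r'
After 10 (b): row=0 col=0 char='r'
After 11 (j): row=1 col=0 char='s'

Answer: s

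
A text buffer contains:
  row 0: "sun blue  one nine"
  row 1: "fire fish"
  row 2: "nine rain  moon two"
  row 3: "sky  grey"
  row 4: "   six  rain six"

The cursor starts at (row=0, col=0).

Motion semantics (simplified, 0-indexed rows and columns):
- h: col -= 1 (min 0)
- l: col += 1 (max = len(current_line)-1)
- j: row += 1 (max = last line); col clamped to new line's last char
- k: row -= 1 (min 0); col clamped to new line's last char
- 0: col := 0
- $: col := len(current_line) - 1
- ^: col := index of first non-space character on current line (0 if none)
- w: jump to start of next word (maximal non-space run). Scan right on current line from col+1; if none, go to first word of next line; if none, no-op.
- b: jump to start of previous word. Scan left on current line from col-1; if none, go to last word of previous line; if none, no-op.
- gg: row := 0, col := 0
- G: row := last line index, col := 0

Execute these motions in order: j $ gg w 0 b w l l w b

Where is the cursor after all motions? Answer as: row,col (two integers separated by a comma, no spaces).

Answer: 0,4

Derivation:
After 1 (j): row=1 col=0 char='f'
After 2 ($): row=1 col=8 char='h'
After 3 (gg): row=0 col=0 char='s'
After 4 (w): row=0 col=4 char='b'
After 5 (0): row=0 col=0 char='s'
After 6 (b): row=0 col=0 char='s'
After 7 (w): row=0 col=4 char='b'
After 8 (l): row=0 col=5 char='l'
After 9 (l): row=0 col=6 char='u'
After 10 (w): row=0 col=10 char='o'
After 11 (b): row=0 col=4 char='b'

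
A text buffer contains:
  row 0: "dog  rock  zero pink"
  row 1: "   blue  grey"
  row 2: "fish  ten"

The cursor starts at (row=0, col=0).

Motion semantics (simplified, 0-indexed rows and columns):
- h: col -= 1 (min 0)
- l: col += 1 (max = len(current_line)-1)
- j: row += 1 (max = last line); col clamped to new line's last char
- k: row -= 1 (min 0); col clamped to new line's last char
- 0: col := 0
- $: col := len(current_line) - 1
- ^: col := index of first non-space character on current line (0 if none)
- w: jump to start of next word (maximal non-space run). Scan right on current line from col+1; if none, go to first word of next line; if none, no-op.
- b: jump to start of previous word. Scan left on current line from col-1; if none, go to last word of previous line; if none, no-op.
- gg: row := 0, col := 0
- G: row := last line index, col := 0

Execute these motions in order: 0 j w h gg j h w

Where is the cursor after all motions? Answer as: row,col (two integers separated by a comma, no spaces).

After 1 (0): row=0 col=0 char='d'
After 2 (j): row=1 col=0 char='_'
After 3 (w): row=1 col=3 char='b'
After 4 (h): row=1 col=2 char='_'
After 5 (gg): row=0 col=0 char='d'
After 6 (j): row=1 col=0 char='_'
After 7 (h): row=1 col=0 char='_'
After 8 (w): row=1 col=3 char='b'

Answer: 1,3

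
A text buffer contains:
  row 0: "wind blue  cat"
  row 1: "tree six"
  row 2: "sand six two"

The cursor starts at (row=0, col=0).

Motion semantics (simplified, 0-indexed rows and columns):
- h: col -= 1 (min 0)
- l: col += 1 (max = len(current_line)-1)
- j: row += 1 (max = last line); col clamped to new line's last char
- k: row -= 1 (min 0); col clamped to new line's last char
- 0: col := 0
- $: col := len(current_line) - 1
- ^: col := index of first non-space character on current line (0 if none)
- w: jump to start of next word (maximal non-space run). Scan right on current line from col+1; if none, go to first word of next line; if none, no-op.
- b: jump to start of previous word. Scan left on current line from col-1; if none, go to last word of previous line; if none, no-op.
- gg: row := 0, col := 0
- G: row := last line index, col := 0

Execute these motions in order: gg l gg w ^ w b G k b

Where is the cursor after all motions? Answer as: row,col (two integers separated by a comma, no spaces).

After 1 (gg): row=0 col=0 char='w'
After 2 (l): row=0 col=1 char='i'
After 3 (gg): row=0 col=0 char='w'
After 4 (w): row=0 col=5 char='b'
After 5 (^): row=0 col=0 char='w'
After 6 (w): row=0 col=5 char='b'
After 7 (b): row=0 col=0 char='w'
After 8 (G): row=2 col=0 char='s'
After 9 (k): row=1 col=0 char='t'
After 10 (b): row=0 col=11 char='c'

Answer: 0,11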